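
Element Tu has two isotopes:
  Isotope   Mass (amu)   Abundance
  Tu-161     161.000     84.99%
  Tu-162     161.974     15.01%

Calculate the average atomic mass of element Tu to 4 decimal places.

161.1462 amu

Weight each isotope mass by its fractional abundance: 0.8499 × 161.000 + 0.1501 × 161.974
= 136.83390 + 24.31230 = 161.14620 amu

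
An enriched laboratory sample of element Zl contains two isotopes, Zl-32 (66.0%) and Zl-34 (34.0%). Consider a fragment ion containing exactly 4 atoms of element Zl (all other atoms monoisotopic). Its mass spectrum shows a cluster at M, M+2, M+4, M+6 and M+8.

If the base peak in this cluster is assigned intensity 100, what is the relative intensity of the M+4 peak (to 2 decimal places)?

77.27

Binomial terms of (0.660 + 0.340)^4: M 0.1897, M+2 0.3910, M+4 0.3021, M+6 0.1038, M+8 0.0134 → M+2 is the base peak.
P(M+2) = C(4,1) × 0.660^3 × 0.340^1 = 4 × 0.287496 × 0.3400 = 0.390995 (base)
P(M+4) = C(4,2) × 0.660^2 × 0.340^2 = 6 × 0.4356 × 0.1156 = 0.302132
Relative intensity = 0.302132 / 0.390995 × 100 = 77.27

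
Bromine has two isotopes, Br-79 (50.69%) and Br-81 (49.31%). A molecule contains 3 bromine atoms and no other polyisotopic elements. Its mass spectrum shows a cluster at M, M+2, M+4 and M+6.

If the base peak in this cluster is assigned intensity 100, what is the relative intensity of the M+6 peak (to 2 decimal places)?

31.54

(0.5069 + 0.4931)^3 gives M 0.1302, M+2 0.3801, M+4 0.3698, M+6 0.1199; the largest is M+2.
P(M+2) = C(3,1) × 0.5069^2 × 0.4931^1 = 3 × 0.25694761 × 0.4931 = 0.380103 (base)
P(M+6) = C(3,3) × 0.5069^0 × 0.4931^3 = 1 × 1.0000 × 0.11989609 = 0.119896
Relative intensity = 0.119896 / 0.380103 × 100 = 31.54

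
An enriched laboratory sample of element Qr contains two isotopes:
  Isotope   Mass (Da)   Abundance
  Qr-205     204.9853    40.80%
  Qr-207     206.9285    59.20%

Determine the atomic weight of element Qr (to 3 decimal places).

Ar = Σ fᵢ·mᵢ = 0.4080 × 204.9853 + 0.5920 × 206.9285
= 83.63400 + 122.50167 = 206.13567 Da

206.136 Da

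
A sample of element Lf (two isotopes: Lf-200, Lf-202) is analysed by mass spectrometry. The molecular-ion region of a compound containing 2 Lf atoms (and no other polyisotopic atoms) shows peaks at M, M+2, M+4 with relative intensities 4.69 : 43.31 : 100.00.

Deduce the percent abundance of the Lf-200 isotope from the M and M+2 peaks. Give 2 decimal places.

If p is the fraction of Lf that is Lf-200, then I(M+2)/I(M) = [C(2,1)·p^1·(1−p)] / p^2 = 2·(1−p)/p = 43.31/4.69 = 9.2345
(1−p)/p = 9.2345/2 = 4.6173  ⇒  p = 1/(1 + 4.6173) = 0.1780
Lf-200: 17.80%, Lf-202: 82.20%.

17.80%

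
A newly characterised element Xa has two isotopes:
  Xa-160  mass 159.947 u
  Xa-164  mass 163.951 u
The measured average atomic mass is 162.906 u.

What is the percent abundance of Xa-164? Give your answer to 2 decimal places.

With x = fraction of Xa-160 (so Xa-164 is 1 − x):
159.947·x + 163.951·(1 − x) = 162.906
(159.947 − 163.951)·x = 162.906 − 163.951
x = -1.045 / -4.004 = 0.26099 → 26.10% Xa-160, 73.90% Xa-164.

73.90%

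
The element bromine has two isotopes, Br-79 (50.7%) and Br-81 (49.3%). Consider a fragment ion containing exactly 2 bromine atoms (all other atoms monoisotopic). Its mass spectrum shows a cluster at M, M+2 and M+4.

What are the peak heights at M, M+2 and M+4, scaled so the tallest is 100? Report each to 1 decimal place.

The 2 Br atoms are independent, so intensities follow the terms of (0.507 + 0.493)^2.
P(M) = 0.507^2 = 0.257049
P(M+2) = 2 × 0.507^1 × 0.493^1 = 0.499902
P(M+4) = 0.493^2 = 0.243049
The M+2 peak is largest (0.499902); scaling to 100 gives 51.4 : 100.0 : 48.6.

51.4 : 100.0 : 48.6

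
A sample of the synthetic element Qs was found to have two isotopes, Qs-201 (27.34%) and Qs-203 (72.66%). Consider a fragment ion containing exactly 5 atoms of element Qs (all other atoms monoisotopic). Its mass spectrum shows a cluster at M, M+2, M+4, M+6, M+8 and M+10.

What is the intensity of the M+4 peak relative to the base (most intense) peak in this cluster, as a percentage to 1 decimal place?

Term probabilities: M 0.0015, M+2 0.0203, M+4 0.1079, M+6 0.2867, M+8 0.3810, M+10 0.2025. Base peak = M+8.
P(M+8) = C(5,4) × 0.2734^1 × 0.7266^4 = 5 × 0.2734 × 0.27872863 = 0.381022 (base)
P(M+4) = C(5,2) × 0.2734^3 × 0.7266^2 = 10 × 0.02043598 × 0.52794756 = 0.107891
Relative intensity = 0.107891 / 0.381022 × 100 = 28.3

28.3%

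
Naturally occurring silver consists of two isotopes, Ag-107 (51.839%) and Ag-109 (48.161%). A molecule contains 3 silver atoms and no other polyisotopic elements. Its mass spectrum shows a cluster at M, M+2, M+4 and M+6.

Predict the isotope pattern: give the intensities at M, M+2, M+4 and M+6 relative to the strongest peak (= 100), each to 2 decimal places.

35.88 : 100.00 : 92.90 : 28.77

Each Ag atom is independently Ag-107 (p = 0.51839) or Ag-109 (q = 0.48161); the cluster is the binomial expansion (p + q)^3.
P(M) = 0.51839^3 = 0.139306
P(M+2) = 3 × 0.51839^2 × 0.48161^1 = 0.388267
P(M+4) = 3 × 0.51839^1 × 0.48161^2 = 0.360719
P(M+6) = 0.48161^3 = 0.111709
The M+2 peak is largest (0.388267); scaling to 100 gives 35.88 : 100.00 : 92.90 : 28.77.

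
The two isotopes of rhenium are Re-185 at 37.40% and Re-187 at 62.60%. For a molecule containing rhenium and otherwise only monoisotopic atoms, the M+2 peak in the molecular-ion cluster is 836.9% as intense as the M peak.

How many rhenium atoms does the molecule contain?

5

The M+2/M ratio from n Re atoms is n · q/p = n · 0.6260/0.3740.
n = 8.369 × 0.3740/0.6260 = 5.00 ≈ 5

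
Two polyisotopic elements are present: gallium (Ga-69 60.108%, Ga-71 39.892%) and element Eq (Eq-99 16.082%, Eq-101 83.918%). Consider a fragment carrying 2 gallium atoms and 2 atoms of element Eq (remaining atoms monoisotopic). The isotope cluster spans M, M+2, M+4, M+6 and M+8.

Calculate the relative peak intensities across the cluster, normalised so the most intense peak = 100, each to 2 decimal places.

2.41 : 28.33 : 100.00 : 98.11 : 28.88

Gallium pattern (n=2): 0.36129717 : 0.47956567 : 0.15913717
Element Eq pattern (n=2): 0.02586307 : 0.26991386 : 0.70422307
Convolve the two distributions (both contribute in 2-u steps):
  M: 0.36129717×0.02586307 = 0.009344
  M+2: 0.36129717×0.26991386 + 0.47956567×0.02586307 = 0.109922
  M+4: 0.36129717×0.70422307 + 0.47956567×0.26991386 + 0.15913717×0.02586307 = 0.387991
  M+6: 0.47956567×0.70422307 + 0.15913717×0.26991386 = 0.380675
  M+8: 0.15913717×0.70422307 = 0.112068
Scale to base peak (0.387991) = 100: 2.41 : 28.33 : 100.00 : 98.11 : 28.88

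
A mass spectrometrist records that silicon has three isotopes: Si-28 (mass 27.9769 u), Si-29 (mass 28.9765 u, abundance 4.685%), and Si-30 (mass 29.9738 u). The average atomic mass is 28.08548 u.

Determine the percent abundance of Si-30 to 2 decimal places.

The remaining 95.315% is split between Si-28 (fraction x) and Si-30 (fraction 0.95315 − x).
Substituting: 27.9769x + 29.9738(0.95315 − x) = 26.727930975
(27.9769 − 29.9738)x = -1.841596495  ⇒  x = 0.92223, y = 0.03092
Si-28: 92.22%, Si-30: 3.09%.

3.09%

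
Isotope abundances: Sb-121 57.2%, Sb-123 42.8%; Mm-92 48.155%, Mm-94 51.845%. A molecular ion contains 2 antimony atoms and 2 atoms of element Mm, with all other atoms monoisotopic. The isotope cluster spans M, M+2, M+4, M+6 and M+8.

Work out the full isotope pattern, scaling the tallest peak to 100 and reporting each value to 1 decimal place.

Antimony pattern (n=2): 0.327184 : 0.489632 : 0.183184
Element Mm pattern (n=2): 0.2318904 : 0.49931919 : 0.2687904
Convolve the two distributions (both contribute in 2-u steps):
  M: 0.327184×0.2318904 = 0.075871
  M+2: 0.327184×0.49931919 + 0.489632×0.2318904 = 0.276910
  M+4: 0.327184×0.2687904 + 0.489632×0.49931919 + 0.183184×0.2318904 = 0.374905
  M+6: 0.489632×0.2687904 + 0.183184×0.49931919 = 0.223076
  M+8: 0.183184×0.2687904 = 0.049238
Scale to base peak (0.374905) = 100: 20.2 : 73.9 : 100.0 : 59.5 : 13.1

20.2 : 73.9 : 100.0 : 59.5 : 13.1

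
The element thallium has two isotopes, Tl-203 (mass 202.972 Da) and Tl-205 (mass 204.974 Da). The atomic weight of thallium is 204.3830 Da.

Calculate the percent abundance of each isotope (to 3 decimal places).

Let x be the fractional abundance of Tl-203; then Tl-205 has abundance 1 − x.
202.972·x + 204.974·(1 − x) = 204.3830
(202.972 − 204.974)·x = 204.3830 − 204.974
x = -0.5910 / -2.002 = 0.29520 → 29.520% Tl-203, 70.480% Tl-205.

Tl-203: 29.520%, Tl-205: 70.480%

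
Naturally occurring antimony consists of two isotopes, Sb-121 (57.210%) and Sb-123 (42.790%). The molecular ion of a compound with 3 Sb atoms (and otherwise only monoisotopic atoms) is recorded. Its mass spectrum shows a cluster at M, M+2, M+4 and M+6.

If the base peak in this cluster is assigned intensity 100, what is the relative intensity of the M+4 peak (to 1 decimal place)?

(0.57210 + 0.42790)^3 gives M 0.1872, M+2 0.4202, M+4 0.3143, M+6 0.0783; the largest is M+2.
P(M+2) = C(3,1) × 0.57210^2 × 0.42790^1 = 3 × 0.32729841 × 0.4279 = 0.420153 (base)
P(M+4) = C(3,2) × 0.57210^1 × 0.42790^2 = 3 × 0.5721 × 0.18309841 = 0.314252
Relative intensity = 0.314252 / 0.420153 × 100 = 74.8

74.8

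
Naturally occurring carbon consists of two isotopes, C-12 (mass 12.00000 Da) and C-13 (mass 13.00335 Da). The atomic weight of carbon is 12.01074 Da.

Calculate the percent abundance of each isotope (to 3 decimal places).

Writing the weighted mean with unknown fraction x of C-12:
12.00000·x + 13.00335·(1 − x) = 12.01074
(12.00000 − 13.00335)·x = 12.01074 − 13.00335
x = -0.99261 / -1.00335 = 0.98930 → 98.930% C-12, 1.070% C-13.

C-12: 98.930%, C-13: 1.070%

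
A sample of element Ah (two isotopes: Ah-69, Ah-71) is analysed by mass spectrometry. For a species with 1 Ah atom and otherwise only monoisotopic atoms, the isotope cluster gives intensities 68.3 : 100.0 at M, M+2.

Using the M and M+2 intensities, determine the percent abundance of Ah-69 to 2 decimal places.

Write p for the Ah-69 fraction. I(M+2)/I(M) = [C(1,1)·p^0·(1−p)] / p^1 = 1·(1−p)/p = 100.0/68.3 = 1.4641
(1−p)/p = 1.4641/1 = 1.4641  ⇒  p = 1/(1 + 1.4641) = 0.4058
Ah-69: 40.58%, Ah-71: 59.42%.

40.58%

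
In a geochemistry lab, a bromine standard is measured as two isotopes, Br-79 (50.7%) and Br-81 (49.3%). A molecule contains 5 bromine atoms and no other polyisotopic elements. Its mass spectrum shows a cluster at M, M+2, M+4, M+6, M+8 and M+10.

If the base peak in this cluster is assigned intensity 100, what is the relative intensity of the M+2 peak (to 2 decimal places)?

Term probabilities: M 0.0335, M+2 0.1629, M+4 0.3168, M+6 0.3080, M+8 0.1497, M+10 0.0291. Base peak = M+4.
P(M+4) = C(5,2) × 0.507^3 × 0.493^2 = 10 × 0.13032384 × 0.243049 = 0.316751 (base)
P(M+2) = C(5,1) × 0.507^4 × 0.493^1 = 5 × 0.06607419 × 0.4930 = 0.162873
Relative intensity = 0.162873 / 0.316751 × 100 = 51.42

51.42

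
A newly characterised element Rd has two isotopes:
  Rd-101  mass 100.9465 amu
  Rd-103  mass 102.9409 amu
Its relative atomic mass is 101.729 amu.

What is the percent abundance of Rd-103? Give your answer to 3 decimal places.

39.235%

With x = fraction of Rd-101 (so Rd-103 is 1 − x):
100.9465·x + 102.9409·(1 − x) = 101.729
(100.9465 − 102.9409)·x = 101.729 − 102.9409
x = -1.2119 / -1.9944 = 0.60765 → 60.765% Rd-101, 39.235% Rd-103.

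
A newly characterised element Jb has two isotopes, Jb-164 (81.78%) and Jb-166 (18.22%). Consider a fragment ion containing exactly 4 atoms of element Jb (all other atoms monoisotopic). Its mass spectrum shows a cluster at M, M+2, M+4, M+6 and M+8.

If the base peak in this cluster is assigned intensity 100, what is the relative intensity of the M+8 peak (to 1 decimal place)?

Term probabilities: M 0.4473, M+2 0.3986, M+4 0.1332, M+6 0.0198, M+8 0.0011. Base peak = M.
P(M) = C(4,0) × 0.8178^4 × 0.1822^0 = 1 × 0.44728921 × 1.0000 = 0.447289 (base)
P(M+8) = C(4,4) × 0.8178^0 × 0.1822^4 = 1 × 1.0000 × 0.00110203 = 0.001102
Relative intensity = 0.001102 / 0.447289 × 100 = 0.2

0.2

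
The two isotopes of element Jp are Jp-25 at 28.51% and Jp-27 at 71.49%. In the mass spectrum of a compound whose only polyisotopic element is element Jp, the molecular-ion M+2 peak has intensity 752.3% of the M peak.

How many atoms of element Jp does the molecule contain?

For n independent Jp atoms, I(M+2)/I(M) = n · (abundance Jp-27) / (abundance Jp-25) = n · 0.7149/0.2851.
n = 7.523 × 0.2851/0.7149 = 3.00 ≈ 3

3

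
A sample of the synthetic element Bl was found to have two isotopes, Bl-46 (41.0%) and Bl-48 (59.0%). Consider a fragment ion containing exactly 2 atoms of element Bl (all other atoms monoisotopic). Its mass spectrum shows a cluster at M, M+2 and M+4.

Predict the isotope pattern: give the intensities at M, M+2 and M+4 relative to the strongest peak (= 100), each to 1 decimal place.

The 2 Bl atoms are independent, so intensities follow the terms of (0.410 + 0.590)^2.
P(M) = 0.410^2 = 0.168100
P(M+2) = 2 × 0.410^1 × 0.590^1 = 0.483800
P(M+4) = 0.590^2 = 0.348100
The M+2 peak is largest (0.483800); scaling to 100 gives 34.7 : 100.0 : 72.0.

34.7 : 100.0 : 72.0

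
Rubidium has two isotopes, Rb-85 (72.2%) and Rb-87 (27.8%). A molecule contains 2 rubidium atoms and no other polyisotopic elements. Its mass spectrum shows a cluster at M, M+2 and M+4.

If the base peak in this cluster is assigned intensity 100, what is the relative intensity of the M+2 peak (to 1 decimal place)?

Term probabilities: M 0.5213, M+2 0.4014, M+4 0.0773. Base peak = M.
P(M) = C(2,0) × 0.722^2 × 0.278^0 = 1 × 0.521284 × 1.0000 = 0.521284 (base)
P(M+2) = C(2,1) × 0.722^1 × 0.278^1 = 2 × 0.7220 × 0.2780 = 0.401432
Relative intensity = 0.401432 / 0.521284 × 100 = 77.0

77.0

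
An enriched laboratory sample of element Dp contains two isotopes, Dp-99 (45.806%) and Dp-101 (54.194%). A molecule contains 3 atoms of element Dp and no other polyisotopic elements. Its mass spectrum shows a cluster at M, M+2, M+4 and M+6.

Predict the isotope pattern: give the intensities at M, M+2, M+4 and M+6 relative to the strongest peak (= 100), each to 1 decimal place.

Each Dp atom is independently Dp-99 (p = 0.45806) or Dp-101 (q = 0.54194); the cluster is the binomial expansion (p + q)^3.
P(M) = 0.45806^3 = 0.096110
P(M+2) = 3 × 0.45806^2 × 0.54194^1 = 0.341128
P(M+4) = 3 × 0.45806^1 × 0.54194^2 = 0.403595
P(M+6) = 0.54194^3 = 0.159167
The M+4 peak is largest (0.403595); scaling to 100 gives 23.8 : 84.5 : 100.0 : 39.4.

23.8 : 84.5 : 100.0 : 39.4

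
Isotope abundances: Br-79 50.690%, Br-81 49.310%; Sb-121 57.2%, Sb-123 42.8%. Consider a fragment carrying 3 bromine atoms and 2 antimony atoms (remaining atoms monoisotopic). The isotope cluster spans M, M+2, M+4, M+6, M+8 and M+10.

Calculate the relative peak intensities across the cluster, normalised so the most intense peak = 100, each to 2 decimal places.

Bromine pattern (n=3): 0.13024674 : 0.3801026 : 0.36975457 : 0.11989609
Antimony pattern (n=2): 0.327184 : 0.489632 : 0.183184
Convolve the two distributions (both contribute in 2-u steps):
  M: 0.13024674×0.327184 = 0.042615
  M+2: 0.13024674×0.489632 + 0.3801026×0.327184 = 0.188136
  M+4: 0.13024674×0.183184 + 0.3801026×0.489632 + 0.36975457×0.327184 = 0.330947
  M+6: 0.3801026×0.183184 + 0.36975457×0.489632 + 0.11989609×0.327184 = 0.289900
  M+8: 0.36975457×0.183184 + 0.11989609×0.489632 = 0.126438
  M+10: 0.11989609×0.183184 = 0.021963
Scale to base peak (0.330947) = 100: 12.88 : 56.85 : 100.00 : 87.60 : 38.20 : 6.64

12.88 : 56.85 : 100.00 : 87.60 : 38.20 : 6.64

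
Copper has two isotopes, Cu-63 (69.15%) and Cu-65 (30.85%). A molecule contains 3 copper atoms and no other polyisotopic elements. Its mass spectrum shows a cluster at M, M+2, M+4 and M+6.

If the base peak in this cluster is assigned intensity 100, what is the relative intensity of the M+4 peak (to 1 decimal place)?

44.6

Binomial terms of (0.6915 + 0.3085)^3: M 0.3307, M+2 0.4425, M+4 0.1974, M+6 0.0294 → M+2 is the base peak.
P(M+2) = C(3,1) × 0.6915^2 × 0.3085^1 = 3 × 0.47817225 × 0.3085 = 0.442548 (base)
P(M+4) = C(3,2) × 0.6915^1 × 0.3085^2 = 3 × 0.6915 × 0.09517225 = 0.197435
Relative intensity = 0.197435 / 0.442548 × 100 = 44.6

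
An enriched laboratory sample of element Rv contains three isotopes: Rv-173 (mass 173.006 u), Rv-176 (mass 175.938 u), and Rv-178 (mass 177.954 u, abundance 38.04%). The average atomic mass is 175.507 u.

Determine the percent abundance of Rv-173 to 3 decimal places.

40.856%

Let x and y be the fractions of Rv-173 and Rv-176. Then x + y = 1 − 0.3804 = 0.6196 and 173.006x + 175.938y = 175.507 − 0.3804×177.954 = 107.8132984.
Substituting: 173.006x + 175.938(0.6196 − x) = 107.8132984
(173.006 − 175.938)x = -1.1978864  ⇒  x = 0.40856, y = 0.21104
Rv-173: 40.856%, Rv-176: 21.104%.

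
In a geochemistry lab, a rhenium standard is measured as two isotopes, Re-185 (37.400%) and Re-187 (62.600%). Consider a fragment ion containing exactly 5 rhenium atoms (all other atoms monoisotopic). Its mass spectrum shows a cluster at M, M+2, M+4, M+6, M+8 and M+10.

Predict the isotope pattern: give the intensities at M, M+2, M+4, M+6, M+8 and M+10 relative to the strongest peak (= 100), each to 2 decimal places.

2.13 : 17.85 : 59.74 : 100.00 : 83.69 : 28.02

Expanding (0.37400 + 0.62600)^5:
P(M) = 0.37400^5 = 0.007317
P(M+2) = 5 × 0.37400^4 × 0.62600^1 = 0.061239
P(M+4) = 10 × 0.37400^3 × 0.62600^2 = 0.205005
P(M+6) = 10 × 0.37400^2 × 0.62600^3 = 0.343136
P(M+8) = 5 × 0.37400^1 × 0.62600^4 = 0.287170
P(M+10) = 0.62600^5 = 0.096133
The M+6 peak is largest (0.343136); scaling to 100 gives 2.13 : 17.85 : 59.74 : 100.00 : 83.69 : 28.02.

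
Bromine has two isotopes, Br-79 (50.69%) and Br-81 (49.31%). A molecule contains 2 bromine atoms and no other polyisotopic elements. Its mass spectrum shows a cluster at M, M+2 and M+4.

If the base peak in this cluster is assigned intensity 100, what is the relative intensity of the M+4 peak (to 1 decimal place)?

48.6

Binomial terms of (0.5069 + 0.4931)^2: M 0.2569, M+2 0.4999, M+4 0.2431 → M+2 is the base peak.
P(M+2) = C(2,1) × 0.5069^1 × 0.4931^1 = 2 × 0.5069 × 0.4931 = 0.499905 (base)
P(M+4) = C(2,2) × 0.5069^0 × 0.4931^2 = 1 × 1.0000 × 0.24314761 = 0.243148
Relative intensity = 0.243148 / 0.499905 × 100 = 48.6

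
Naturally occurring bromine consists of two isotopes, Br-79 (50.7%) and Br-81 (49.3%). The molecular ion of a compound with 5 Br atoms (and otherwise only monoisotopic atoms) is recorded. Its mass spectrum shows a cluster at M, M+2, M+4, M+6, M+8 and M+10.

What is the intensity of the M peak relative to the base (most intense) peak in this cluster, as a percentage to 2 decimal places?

Term probabilities: M 0.0335, M+2 0.1629, M+4 0.3168, M+6 0.3080, M+8 0.1497, M+10 0.0291. Base peak = M+4.
P(M+4) = C(5,2) × 0.507^3 × 0.493^2 = 10 × 0.13032384 × 0.243049 = 0.316751 (base)
P(M) = C(5,0) × 0.507^5 × 0.493^0 = 1 × 0.03349961 × 1.0000 = 0.033500
Relative intensity = 0.033500 / 0.316751 × 100 = 10.58

10.58%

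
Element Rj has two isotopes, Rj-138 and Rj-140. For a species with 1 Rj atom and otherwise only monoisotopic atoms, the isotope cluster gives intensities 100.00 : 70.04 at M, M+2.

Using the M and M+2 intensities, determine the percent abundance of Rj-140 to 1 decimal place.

Write p for the Rj-138 fraction. I(M+2)/I(M) = [C(1,1)·p^0·(1−p)] / p^1 = 1·(1−p)/p = 70.04/100.00 = 0.7004
(1−p)/p = 0.7004/1 = 0.7004  ⇒  p = 1/(1 + 0.7004) = 0.5881
Rj-138: 58.8%, Rj-140: 41.2%.

41.2%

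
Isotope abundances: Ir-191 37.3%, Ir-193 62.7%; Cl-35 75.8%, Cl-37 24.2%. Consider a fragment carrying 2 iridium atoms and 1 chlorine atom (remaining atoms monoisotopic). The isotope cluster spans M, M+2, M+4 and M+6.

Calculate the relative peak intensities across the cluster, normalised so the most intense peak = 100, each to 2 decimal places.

Iridium pattern (n=2): 0.139129 : 0.467742 : 0.393129
Chlorine pattern (n=1): 0.7580 : 0.2420
Convolve the two distributions (both contribute in 2-u steps):
  M: 0.139129×0.7580 = 0.105460
  M+2: 0.139129×0.2420 + 0.467742×0.7580 = 0.388218
  M+4: 0.467742×0.2420 + 0.393129×0.7580 = 0.411185
  M+6: 0.393129×0.2420 = 0.095137
Scale to base peak (0.411185) = 100: 25.65 : 94.41 : 100.00 : 23.14

25.65 : 94.41 : 100.00 : 23.14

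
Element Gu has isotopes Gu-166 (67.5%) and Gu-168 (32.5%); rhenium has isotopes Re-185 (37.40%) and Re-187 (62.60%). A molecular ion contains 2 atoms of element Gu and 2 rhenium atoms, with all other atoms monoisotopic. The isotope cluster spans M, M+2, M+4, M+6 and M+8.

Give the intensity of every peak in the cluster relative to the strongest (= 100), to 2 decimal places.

Element Gu pattern (n=2): 0.455625 : 0.43875 : 0.105625
Rhenium pattern (n=2): 0.139876 : 0.468248 : 0.391876
Convolve the two distributions (both contribute in 2-u steps):
  M: 0.455625×0.139876 = 0.063731
  M+2: 0.455625×0.468248 + 0.43875×0.139876 = 0.274716
  M+4: 0.455625×0.391876 + 0.43875×0.468248 + 0.105625×0.139876 = 0.398767
  M+6: 0.43875×0.391876 + 0.105625×0.468248 = 0.221394
  M+8: 0.105625×0.391876 = 0.041392
Scale to base peak (0.398767) = 100: 15.98 : 68.89 : 100.00 : 55.52 : 10.38

15.98 : 68.89 : 100.00 : 55.52 : 10.38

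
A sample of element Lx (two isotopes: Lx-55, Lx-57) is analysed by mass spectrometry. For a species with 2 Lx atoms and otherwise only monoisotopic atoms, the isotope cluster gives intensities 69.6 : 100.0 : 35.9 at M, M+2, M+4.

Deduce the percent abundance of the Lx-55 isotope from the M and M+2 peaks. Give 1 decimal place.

58.2%

If p is the fraction of Lx that is Lx-55, then I(M+2)/I(M) = [C(2,1)·p^1·(1−p)] / p^2 = 2·(1−p)/p = 100.0/69.6 = 1.4368
(1−p)/p = 1.4368/2 = 0.7184  ⇒  p = 1/(1 + 0.7184) = 0.5819
Lx-55: 58.2%, Lx-57: 41.8%.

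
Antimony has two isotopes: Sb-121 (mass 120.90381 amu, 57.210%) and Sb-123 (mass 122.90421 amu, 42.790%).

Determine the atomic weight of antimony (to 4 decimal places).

121.7598 amu

Weight each isotope mass by its fractional abundance: 0.57210 × 120.90381 + 0.42790 × 122.90421
= 69.169070 + 52.590711 = 121.759781 amu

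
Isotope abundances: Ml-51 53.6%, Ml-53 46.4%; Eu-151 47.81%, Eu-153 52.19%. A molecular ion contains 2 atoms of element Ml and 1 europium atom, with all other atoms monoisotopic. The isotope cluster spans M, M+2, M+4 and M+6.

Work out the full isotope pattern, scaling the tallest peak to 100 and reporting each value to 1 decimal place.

Element Ml pattern (n=2): 0.287296 : 0.497408 : 0.215296
Europium pattern (n=1): 0.4781 : 0.5219
Convolve the two distributions (both contribute in 2-u steps):
  M: 0.287296×0.4781 = 0.137356
  M+2: 0.287296×0.5219 + 0.497408×0.4781 = 0.387751
  M+4: 0.497408×0.5219 + 0.215296×0.4781 = 0.362530
  M+6: 0.215296×0.5219 = 0.112363
Scale to base peak (0.387751) = 100: 35.4 : 100.0 : 93.5 : 29.0

35.4 : 100.0 : 93.5 : 29.0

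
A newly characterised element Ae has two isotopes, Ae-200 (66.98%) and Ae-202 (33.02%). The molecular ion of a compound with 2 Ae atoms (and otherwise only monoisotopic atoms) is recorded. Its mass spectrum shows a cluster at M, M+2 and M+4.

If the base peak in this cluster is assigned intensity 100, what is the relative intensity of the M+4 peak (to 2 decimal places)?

24.30

(0.6698 + 0.3302)^2 gives M 0.4486, M+2 0.4423, M+4 0.1090; the largest is M.
P(M) = C(2,0) × 0.6698^2 × 0.3302^0 = 1 × 0.44863204 × 1.0000 = 0.448632 (base)
P(M+4) = C(2,2) × 0.6698^0 × 0.3302^2 = 1 × 1.0000 × 0.10903204 = 0.109032
Relative intensity = 0.109032 / 0.448632 × 100 = 24.30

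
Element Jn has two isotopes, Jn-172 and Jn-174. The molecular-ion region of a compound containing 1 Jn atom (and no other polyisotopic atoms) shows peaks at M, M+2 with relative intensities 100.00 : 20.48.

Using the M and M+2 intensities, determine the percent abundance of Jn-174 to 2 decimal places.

If p is the fraction of Jn that is Jn-172, then I(M+2)/I(M) = [C(1,1)·p^0·(1−p)] / p^1 = 1·(1−p)/p = 20.48/100.00 = 0.2048
(1−p)/p = 0.2048/1 = 0.2048  ⇒  p = 1/(1 + 0.2048) = 0.8300
Jn-172: 83.00%, Jn-174: 17.00%.

17.00%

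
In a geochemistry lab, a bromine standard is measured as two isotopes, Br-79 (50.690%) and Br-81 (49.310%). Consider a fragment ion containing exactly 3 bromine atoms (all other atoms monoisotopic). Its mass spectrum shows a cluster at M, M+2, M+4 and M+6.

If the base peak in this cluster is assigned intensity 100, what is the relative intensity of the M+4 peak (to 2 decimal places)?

97.28

Binomial terms of (0.50690 + 0.49310)^3: M 0.1302, M+2 0.3801, M+4 0.3698, M+6 0.1199 → M+2 is the base peak.
P(M+2) = C(3,1) × 0.50690^2 × 0.49310^1 = 3 × 0.25694761 × 0.4931 = 0.380103 (base)
P(M+4) = C(3,2) × 0.50690^1 × 0.49310^2 = 3 × 0.5069 × 0.24314761 = 0.369755
Relative intensity = 0.369755 / 0.380103 × 100 = 97.28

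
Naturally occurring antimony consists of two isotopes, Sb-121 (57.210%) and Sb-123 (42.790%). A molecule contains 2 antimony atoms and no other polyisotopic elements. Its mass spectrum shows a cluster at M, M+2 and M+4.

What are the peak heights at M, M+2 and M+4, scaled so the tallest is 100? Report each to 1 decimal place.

Expanding (0.57210 + 0.42790)^2:
P(M) = 0.57210^2 = 0.327298
P(M+2) = 2 × 0.57210^1 × 0.42790^1 = 0.489603
P(M+4) = 0.42790^2 = 0.183098
The M+2 peak is largest (0.489603); scaling to 100 gives 66.8 : 100.0 : 37.4.

66.8 : 100.0 : 37.4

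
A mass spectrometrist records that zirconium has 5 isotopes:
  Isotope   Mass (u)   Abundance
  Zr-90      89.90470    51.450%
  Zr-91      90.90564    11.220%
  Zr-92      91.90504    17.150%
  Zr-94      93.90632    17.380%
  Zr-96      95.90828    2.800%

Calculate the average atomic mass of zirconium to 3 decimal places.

Weight each isotope mass by its fractional abundance: 0.51450 × 89.90470 + 0.11220 × 90.90564 + 0.17150 × 91.90504 + 0.17380 × 93.90632 + 0.02800 × 95.90828
= 46.255968 + 10.199613 + 15.761714 + 16.320918 + 2.685432 = 91.223645 u

91.224 u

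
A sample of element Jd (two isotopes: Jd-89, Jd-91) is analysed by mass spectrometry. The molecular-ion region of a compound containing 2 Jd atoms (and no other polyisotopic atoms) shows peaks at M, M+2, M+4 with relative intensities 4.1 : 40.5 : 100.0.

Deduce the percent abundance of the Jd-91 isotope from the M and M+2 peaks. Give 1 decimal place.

Write p for the Jd-89 fraction. I(M+2)/I(M) = [C(2,1)·p^1·(1−p)] / p^2 = 2·(1−p)/p = 40.5/4.1 = 9.8780
(1−p)/p = 9.8780/2 = 4.9390  ⇒  p = 1/(1 + 4.9390) = 0.1684
Jd-89: 16.8%, Jd-91: 83.2%.

83.2%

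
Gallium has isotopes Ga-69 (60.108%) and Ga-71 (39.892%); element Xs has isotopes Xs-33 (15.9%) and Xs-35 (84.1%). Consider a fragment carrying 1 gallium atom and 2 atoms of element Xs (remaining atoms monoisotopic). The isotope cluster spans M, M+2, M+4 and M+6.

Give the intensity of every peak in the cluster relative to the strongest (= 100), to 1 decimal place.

2.9 : 32.1 : 100.0 : 53.1

Gallium pattern (n=1): 0.60108 : 0.39892
Element Xs pattern (n=2): 0.025281 : 0.267438 : 0.707281
Convolve the two distributions (both contribute in 2-u steps):
  M: 0.60108×0.025281 = 0.015196
  M+2: 0.60108×0.267438 + 0.39892×0.025281 = 0.170837
  M+4: 0.60108×0.707281 + 0.39892×0.267438 = 0.531819
  M+6: 0.39892×0.707281 = 0.282149
Scale to base peak (0.531819) = 100: 2.9 : 32.1 : 100.0 : 53.1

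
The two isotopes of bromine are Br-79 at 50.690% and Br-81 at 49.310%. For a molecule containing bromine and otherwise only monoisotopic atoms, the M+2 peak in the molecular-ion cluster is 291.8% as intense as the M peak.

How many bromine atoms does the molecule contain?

For n independent Br atoms, I(M+2)/I(M) = n · (abundance Br-81) / (abundance Br-79) = n · 0.49310/0.50690.
n = 2.918 × 0.50690/0.49310 = 3.00 ≈ 3

3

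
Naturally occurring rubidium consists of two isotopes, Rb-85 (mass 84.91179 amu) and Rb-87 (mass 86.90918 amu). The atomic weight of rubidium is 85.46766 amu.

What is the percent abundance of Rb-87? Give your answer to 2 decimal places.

With x = fraction of Rb-85 (so Rb-87 is 1 − x):
84.91179·x + 86.90918·(1 − x) = 85.46766
(84.91179 − 86.90918)·x = 85.46766 − 86.90918
x = -1.44152 / -1.99739 = 0.72170 → 72.17% Rb-85, 27.83% Rb-87.

27.83%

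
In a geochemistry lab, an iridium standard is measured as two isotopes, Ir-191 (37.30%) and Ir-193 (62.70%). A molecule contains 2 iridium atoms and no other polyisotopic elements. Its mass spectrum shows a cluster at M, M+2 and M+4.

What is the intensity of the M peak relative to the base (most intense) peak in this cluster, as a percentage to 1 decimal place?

29.7%

Binomial terms of (0.3730 + 0.6270)^2: M 0.1391, M+2 0.4677, M+4 0.3931 → M+2 is the base peak.
P(M+2) = C(2,1) × 0.3730^1 × 0.6270^1 = 2 × 0.3730 × 0.6270 = 0.467742 (base)
P(M) = C(2,0) × 0.3730^2 × 0.6270^0 = 1 × 0.139129 × 1.0000 = 0.139129
Relative intensity = 0.139129 / 0.467742 × 100 = 29.7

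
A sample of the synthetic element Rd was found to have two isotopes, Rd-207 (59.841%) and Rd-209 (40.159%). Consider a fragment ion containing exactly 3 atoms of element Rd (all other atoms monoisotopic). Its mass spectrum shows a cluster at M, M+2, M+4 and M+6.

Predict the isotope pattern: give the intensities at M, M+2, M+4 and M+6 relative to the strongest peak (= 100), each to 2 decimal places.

49.67 : 100.00 : 67.11 : 15.01

Each Rd atom is independently Rd-207 (p = 0.59841) or Rd-209 (q = 0.40159); the cluster is the binomial expansion (p + q)^3.
P(M) = 0.59841^3 = 0.214287
P(M+2) = 3 × 0.59841^2 × 0.40159^1 = 0.431422
P(M+4) = 3 × 0.59841^1 × 0.40159^2 = 0.289525
P(M+6) = 0.40159^3 = 0.064766
The M+2 peak is largest (0.431422); scaling to 100 gives 49.67 : 100.00 : 67.11 : 15.01.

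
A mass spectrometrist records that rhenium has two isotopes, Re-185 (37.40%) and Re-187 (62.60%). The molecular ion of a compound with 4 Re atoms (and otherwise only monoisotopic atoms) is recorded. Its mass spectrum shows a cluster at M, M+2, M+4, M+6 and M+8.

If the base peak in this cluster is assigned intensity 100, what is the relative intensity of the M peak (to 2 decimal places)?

5.33

(0.3740 + 0.6260)^4 gives M 0.0196, M+2 0.1310, M+4 0.3289, M+6 0.3670, M+8 0.1536; the largest is M+6.
P(M+6) = C(4,3) × 0.3740^1 × 0.6260^3 = 4 × 0.3740 × 0.24531438 = 0.366990 (base)
P(M) = C(4,0) × 0.3740^4 × 0.6260^0 = 1 × 0.0195653 × 1.0000 = 0.019565
Relative intensity = 0.019565 / 0.366990 × 100 = 5.33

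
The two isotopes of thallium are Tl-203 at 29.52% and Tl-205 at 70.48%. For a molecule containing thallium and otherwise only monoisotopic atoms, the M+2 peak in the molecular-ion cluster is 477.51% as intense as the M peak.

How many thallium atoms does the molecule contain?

2

With n Tl atoms, P(M+2)/P(M) = C(n,1)·p^(n−1)q / p^n = n·q/p = n · 0.7048/0.2952.
n = 4.7751 × 0.2952/0.7048 = 2.00 ≈ 2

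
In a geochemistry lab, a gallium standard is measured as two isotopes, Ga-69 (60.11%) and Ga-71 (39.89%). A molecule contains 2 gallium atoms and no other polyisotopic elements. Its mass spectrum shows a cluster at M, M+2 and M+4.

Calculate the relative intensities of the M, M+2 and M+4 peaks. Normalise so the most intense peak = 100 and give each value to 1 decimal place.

75.3 : 100.0 : 33.2

Expanding (0.6011 + 0.3989)^2:
P(M) = 0.6011^2 = 0.361321
P(M+2) = 2 × 0.6011^1 × 0.3989^1 = 0.479558
P(M+4) = 0.3989^2 = 0.159121
The M+2 peak is largest (0.479558); scaling to 100 gives 75.3 : 100.0 : 33.2.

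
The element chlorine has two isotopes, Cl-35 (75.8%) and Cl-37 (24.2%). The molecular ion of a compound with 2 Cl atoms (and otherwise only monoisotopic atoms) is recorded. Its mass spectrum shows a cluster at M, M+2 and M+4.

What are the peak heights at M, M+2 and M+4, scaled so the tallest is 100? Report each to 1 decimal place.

100.0 : 63.9 : 10.2

Each Cl atom is independently Cl-35 (p = 0.758) or Cl-37 (q = 0.242); the cluster is the binomial expansion (p + q)^2.
P(M) = 0.758^2 = 0.574564
P(M+2) = 2 × 0.758^1 × 0.242^1 = 0.366872
P(M+4) = 0.242^2 = 0.058564
The M peak is largest (0.574564); scaling to 100 gives 100.0 : 63.9 : 10.2.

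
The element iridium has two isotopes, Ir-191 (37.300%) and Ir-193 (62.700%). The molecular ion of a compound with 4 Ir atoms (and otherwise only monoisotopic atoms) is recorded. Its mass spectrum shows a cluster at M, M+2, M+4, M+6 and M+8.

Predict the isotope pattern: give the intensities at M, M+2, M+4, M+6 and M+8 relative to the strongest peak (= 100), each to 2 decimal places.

Each Ir atom is independently Ir-191 (p = 0.37300) or Ir-193 (q = 0.62700); the cluster is the binomial expansion (p + q)^4.
P(M) = 0.37300^4 = 0.019357
P(M+2) = 4 × 0.37300^3 × 0.62700^1 = 0.130153
P(M+4) = 6 × 0.37300^2 × 0.62700^2 = 0.328174
P(M+6) = 4 × 0.37300^1 × 0.62700^3 = 0.367766
P(M+8) = 0.62700^4 = 0.154550
The M+6 peak is largest (0.367766); scaling to 100 gives 5.26 : 35.39 : 89.23 : 100.00 : 42.02.

5.26 : 35.39 : 89.23 : 100.00 : 42.02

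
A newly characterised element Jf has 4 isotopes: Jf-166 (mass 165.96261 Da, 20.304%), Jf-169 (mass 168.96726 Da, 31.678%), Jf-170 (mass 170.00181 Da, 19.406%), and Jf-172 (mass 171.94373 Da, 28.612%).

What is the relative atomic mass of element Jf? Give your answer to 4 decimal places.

Weight each isotope mass by its fractional abundance: 0.20304 × 165.96261 + 0.31678 × 168.96726 + 0.19406 × 170.00181 + 0.28612 × 171.94373
= 33.697048 + 53.525449 + 32.990551 + 49.196540 = 169.409588 Da

169.4096 Da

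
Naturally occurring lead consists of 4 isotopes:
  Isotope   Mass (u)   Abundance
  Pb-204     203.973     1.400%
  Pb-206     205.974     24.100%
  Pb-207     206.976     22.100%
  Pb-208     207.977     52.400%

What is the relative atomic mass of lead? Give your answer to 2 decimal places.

The abundance-weighted mean is 0.01400 × 203.973 + 0.24100 × 205.974 + 0.22100 × 206.976 + 0.52400 × 207.977
= 2.8556 + 49.6397 + 45.7417 + 108.9799 = 207.2169 u

207.22 u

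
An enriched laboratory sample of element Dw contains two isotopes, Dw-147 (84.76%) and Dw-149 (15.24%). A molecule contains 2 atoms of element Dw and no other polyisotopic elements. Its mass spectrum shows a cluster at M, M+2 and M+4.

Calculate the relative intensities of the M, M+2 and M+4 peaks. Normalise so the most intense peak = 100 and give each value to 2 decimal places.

Expanding (0.8476 + 0.1524)^2:
P(M) = 0.8476^2 = 0.718426
P(M+2) = 2 × 0.8476^1 × 0.1524^1 = 0.258348
P(M+4) = 0.1524^2 = 0.023226
The M peak is largest (0.718426); scaling to 100 gives 100.00 : 35.96 : 3.23.

100.00 : 35.96 : 3.23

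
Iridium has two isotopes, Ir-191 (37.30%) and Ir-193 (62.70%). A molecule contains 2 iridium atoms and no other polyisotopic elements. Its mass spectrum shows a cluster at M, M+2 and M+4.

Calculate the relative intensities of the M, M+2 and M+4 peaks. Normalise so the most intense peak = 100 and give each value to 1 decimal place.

29.7 : 100.0 : 84.0

Each Ir atom is independently Ir-191 (p = 0.3730) or Ir-193 (q = 0.6270); the cluster is the binomial expansion (p + q)^2.
P(M) = 0.3730^2 = 0.139129
P(M+2) = 2 × 0.3730^1 × 0.6270^1 = 0.467742
P(M+4) = 0.6270^2 = 0.393129
The M+2 peak is largest (0.467742); scaling to 100 gives 29.7 : 100.0 : 84.0.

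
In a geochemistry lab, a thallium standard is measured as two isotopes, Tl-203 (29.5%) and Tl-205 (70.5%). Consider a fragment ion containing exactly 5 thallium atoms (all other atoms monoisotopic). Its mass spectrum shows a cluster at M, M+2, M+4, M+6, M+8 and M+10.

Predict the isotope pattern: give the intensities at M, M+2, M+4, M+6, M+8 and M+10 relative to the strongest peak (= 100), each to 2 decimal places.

Expanding (0.295 + 0.705)^5:
P(M) = 0.295^5 = 0.002234
P(M+2) = 5 × 0.295^4 × 0.705^1 = 0.026696
P(M+4) = 10 × 0.295^3 × 0.705^2 = 0.127598
P(M+6) = 10 × 0.295^2 × 0.705^3 = 0.304938
P(M+8) = 5 × 0.295^1 × 0.705^4 = 0.364375
P(M+10) = 0.705^5 = 0.174159
The M+8 peak is largest (0.364375); scaling to 100 gives 0.61 : 7.33 : 35.02 : 83.69 : 100.00 : 47.80.

0.61 : 7.33 : 35.02 : 83.69 : 100.00 : 47.80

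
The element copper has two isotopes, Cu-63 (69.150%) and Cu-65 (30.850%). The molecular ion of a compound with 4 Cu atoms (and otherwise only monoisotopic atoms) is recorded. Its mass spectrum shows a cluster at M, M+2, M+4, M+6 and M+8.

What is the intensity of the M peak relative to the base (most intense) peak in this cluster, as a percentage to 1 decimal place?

56.0%

(0.69150 + 0.30850)^4 gives M 0.2286, M+2 0.4080, M+4 0.2731, M+6 0.0812, M+8 0.0091; the largest is M+2.
P(M+2) = C(4,1) × 0.69150^3 × 0.30850^1 = 4 × 0.33065611 × 0.3085 = 0.408030 (base)
P(M) = C(4,0) × 0.69150^4 × 0.30850^0 = 1 × 0.2286487 × 1.0000 = 0.228649
Relative intensity = 0.228649 / 0.408030 × 100 = 56.0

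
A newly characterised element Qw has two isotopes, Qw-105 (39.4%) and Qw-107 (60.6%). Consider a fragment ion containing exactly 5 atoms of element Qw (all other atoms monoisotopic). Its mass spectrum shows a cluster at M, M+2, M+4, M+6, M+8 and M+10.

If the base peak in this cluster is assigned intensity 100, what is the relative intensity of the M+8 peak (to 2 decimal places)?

Binomial terms of (0.394 + 0.606)^5: M 0.0095, M+2 0.0730, M+4 0.2246, M+6 0.3455, M+8 0.2657, M+10 0.0817 → M+6 is the base peak.
P(M+6) = C(5,3) × 0.394^2 × 0.606^3 = 10 × 0.155236 × 0.22254502 = 0.345470 (base)
P(M+8) = C(5,4) × 0.394^1 × 0.606^4 = 5 × 0.3940 × 0.13486228 = 0.265679
Relative intensity = 0.265679 / 0.345470 × 100 = 76.90

76.90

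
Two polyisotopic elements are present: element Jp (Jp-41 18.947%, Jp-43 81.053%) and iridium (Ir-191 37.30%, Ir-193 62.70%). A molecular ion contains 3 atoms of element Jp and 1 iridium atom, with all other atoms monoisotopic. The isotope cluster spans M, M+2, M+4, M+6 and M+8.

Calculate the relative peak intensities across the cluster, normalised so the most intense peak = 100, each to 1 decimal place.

0.6 : 8.5 : 44.8 : 100.0 : 77.1

Element Jp pattern (n=3): 0.00680176 : 0.08729136 : 0.373422 : 0.53248488
Iridium pattern (n=1): 0.3730 : 0.6270
Convolve the two distributions (both contribute in 2-u steps):
  M: 0.00680176×0.3730 = 0.002537
  M+2: 0.00680176×0.6270 + 0.08729136×0.3730 = 0.036824
  M+4: 0.08729136×0.6270 + 0.373422×0.3730 = 0.194018
  M+6: 0.373422×0.6270 + 0.53248488×0.3730 = 0.432752
  M+8: 0.53248488×0.6270 = 0.333868
Scale to base peak (0.432752) = 100: 0.6 : 8.5 : 44.8 : 100.0 : 77.1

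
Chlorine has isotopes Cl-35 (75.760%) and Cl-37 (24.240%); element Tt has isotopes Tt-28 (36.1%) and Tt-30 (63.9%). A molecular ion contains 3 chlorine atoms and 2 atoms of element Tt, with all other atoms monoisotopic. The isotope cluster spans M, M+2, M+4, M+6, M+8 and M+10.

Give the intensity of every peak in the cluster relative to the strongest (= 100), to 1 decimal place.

Chlorine pattern (n=3): 0.4348304 : 0.41738208 : 0.13354464 : 0.01424288
Element Tt pattern (n=2): 0.130321 : 0.461358 : 0.408321
Convolve the two distributions (both contribute in 2-u steps):
  M: 0.4348304×0.130321 = 0.056668
  M+2: 0.4348304×0.461358 + 0.41738208×0.130321 = 0.255006
  M+4: 0.4348304×0.408321 + 0.41738208×0.461358 + 0.13354464×0.130321 = 0.387517
  M+6: 0.41738208×0.408321 + 0.13354464×0.461358 + 0.01424288×0.130321 = 0.233894
  M+8: 0.13354464×0.408321 + 0.01424288×0.461358 = 0.061100
  M+10: 0.01424288×0.408321 = 0.005816
Scale to base peak (0.387517) = 100: 14.6 : 65.8 : 100.0 : 60.4 : 15.8 : 1.5

14.6 : 65.8 : 100.0 : 60.4 : 15.8 : 1.5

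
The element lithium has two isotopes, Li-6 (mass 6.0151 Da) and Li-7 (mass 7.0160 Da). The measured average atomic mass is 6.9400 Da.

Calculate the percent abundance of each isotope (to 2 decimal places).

Li-6: 7.59%, Li-7: 92.41%

With x = fraction of Li-6 (so Li-7 is 1 − x):
6.0151·x + 7.0160·(1 − x) = 6.9400
(6.0151 − 7.0160)·x = 6.9400 − 7.0160
x = -0.0760 / -1.0009 = 0.07593 → 7.59% Li-6, 92.41% Li-7.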